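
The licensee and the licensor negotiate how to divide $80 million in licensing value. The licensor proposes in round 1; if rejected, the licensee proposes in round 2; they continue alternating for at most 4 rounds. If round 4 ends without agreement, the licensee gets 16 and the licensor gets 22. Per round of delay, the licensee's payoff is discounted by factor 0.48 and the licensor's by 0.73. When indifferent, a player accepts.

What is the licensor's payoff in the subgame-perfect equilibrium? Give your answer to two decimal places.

By backward induction:
Round 4 (the licensee proposes): the licensor gets 22 if talks fail, so the licensee offers 22 and keeps 58.
Round 3 (the licensor proposes): the licensee can get 58 next round, worth 0.48 × 58 = 27.84 now; the licensor offers that and keeps 52.16.
Round 2 (the licensee proposes): the licensor can get 52.16 next round, worth 0.73 × 52.16 = 38.0768 now, so the licensee offers 38.0768, keeping 41.9232.
Round 1 (the licensor proposes): the licensee can get 41.9232 next round, worth 0.48 × 41.9232 = 20.123136 now, so the licensor offers 20.123136, keeping 59.876864.

59.88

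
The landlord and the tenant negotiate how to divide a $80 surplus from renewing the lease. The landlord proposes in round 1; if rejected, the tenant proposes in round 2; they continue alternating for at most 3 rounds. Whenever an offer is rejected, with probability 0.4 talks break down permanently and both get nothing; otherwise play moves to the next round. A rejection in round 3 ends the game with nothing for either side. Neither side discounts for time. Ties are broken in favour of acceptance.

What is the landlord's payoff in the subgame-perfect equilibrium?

60.8

By backward induction:
Round 3 (the landlord proposes): rejection yields 0 for the tenant; the landlord offers 0 and keeps 80.
Round 2 (the tenant proposes): rejecting gives the landlord an expected 0.6 × 80 = 48. The tenant offers 48 and keeps 80 − 48 = 32.
Round 1 (the landlord proposes): rejecting gives the tenant an expected 0.6 × 32 = 19.2. The landlord offers 19.2 and keeps 80 − 19.2 = 60.8.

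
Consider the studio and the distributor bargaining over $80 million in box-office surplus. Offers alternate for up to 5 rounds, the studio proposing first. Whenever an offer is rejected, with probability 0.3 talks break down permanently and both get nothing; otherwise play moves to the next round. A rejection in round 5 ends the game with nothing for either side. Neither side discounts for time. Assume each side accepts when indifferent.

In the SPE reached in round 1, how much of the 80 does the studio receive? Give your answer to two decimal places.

Round 5 (the studio proposes): rejection yields 0 for the distributor; the studio offers 0 and keeps 80.
Round 4 (the distributor proposes): rejecting gives the studio an expected 0.7 × 80 = 56. The distributor offers 56 and keeps 80 − 56 = 24.
Round 3 (the studio proposes): rejecting gives the distributor an expected 0.7 × 24 = 16.8. The studio offers 16.8 and keeps 80 − 16.8 = 63.2.
Round 2 (the distributor proposes): rejecting gives the studio an expected 0.7 × 63.2 = 44.24; the distributor offers that and keeps 35.76.
Round 1 (the studio proposes): rejecting gives the distributor an expected 0.7 × 35.76 = 25.032, so the studio offers 25.032, keeping 54.968.

54.97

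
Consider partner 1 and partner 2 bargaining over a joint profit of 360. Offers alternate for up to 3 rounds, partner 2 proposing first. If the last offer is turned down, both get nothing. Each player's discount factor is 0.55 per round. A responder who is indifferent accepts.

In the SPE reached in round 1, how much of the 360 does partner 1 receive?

89.1

Round 3 (partner 2 proposes): partner 1 will accept anything ≥ 0, so partner 2 offers 0 and keeps 360.
Round 2 (partner 1 proposes): partner 2 can get 360 next round, worth 0.55 × 360 = 198 now. Partner 1 offers 198 and keeps 360 − 198 = 162.
Round 1 (partner 2 proposes): partner 1 can get 162 next round, worth 0.55 × 162 = 89.1 now, so partner 2 offers 89.1, keeping 270.9.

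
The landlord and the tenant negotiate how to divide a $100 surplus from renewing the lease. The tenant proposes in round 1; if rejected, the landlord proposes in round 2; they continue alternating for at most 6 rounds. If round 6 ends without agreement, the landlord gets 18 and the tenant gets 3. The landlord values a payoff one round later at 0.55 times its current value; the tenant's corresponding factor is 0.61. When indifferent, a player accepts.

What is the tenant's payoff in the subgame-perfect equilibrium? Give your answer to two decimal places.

Round 6 (the landlord proposes): the tenant gets 3 if talks fail, so the landlord offers 3 and keeps 97.
Round 5 (the tenant proposes): the landlord can get 97 next round, worth 0.55 × 97 = 53.35 now; the tenant offers that and keeps 46.65.
Round 4 (the landlord proposes): the tenant can get 46.65 next round, worth 0.61 × 46.65 = 28.4565 now, so the landlord offers 28.4565, keeping 71.5435.
Round 3 (the tenant proposes): the landlord can get 71.5435 next round, worth 0.55 × 71.5435 = 39.348925 now; the tenant offers that and keeps 60.651075.
Round 2 (the landlord proposes): the tenant can get 60.651075 next round, worth 0.61 × 60.651075 = 36.99715575 now, so the landlord offers 36.99715575, keeping 63.00284425.
Round 1 (the tenant proposes): the landlord can get 63.00284425 next round, worth 0.55 × 63.00284425 = 34.6515643375 now. The tenant offers 34.6515643375 and keeps 100 − 34.6515643375 = 65.3484356625.

65.35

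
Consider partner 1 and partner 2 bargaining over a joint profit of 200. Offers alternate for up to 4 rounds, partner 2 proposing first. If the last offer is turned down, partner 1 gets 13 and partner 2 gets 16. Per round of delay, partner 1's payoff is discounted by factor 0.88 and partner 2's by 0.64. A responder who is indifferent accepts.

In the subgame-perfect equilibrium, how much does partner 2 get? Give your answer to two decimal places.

45.45

By backward induction:
Round 4 (partner 1 proposes): partner 2 gets 16 if talks fail, so partner 1 offers 16 and keeps 184.
Round 3 (partner 2 proposes): partner 1 can get 184 next round, worth 0.88 × 184 = 161.92 now; partner 2 offers that and keeps 38.08.
Round 2 (partner 1 proposes): partner 2 can get 38.08 next round, worth 0.64 × 38.08 = 24.3712 now; partner 1 offers that and keeps 175.6288.
Round 1 (partner 2 proposes): partner 1 can get 175.6288 next round, worth 0.88 × 175.6288 = 154.553344 now; partner 2 offers that and keeps 45.446656.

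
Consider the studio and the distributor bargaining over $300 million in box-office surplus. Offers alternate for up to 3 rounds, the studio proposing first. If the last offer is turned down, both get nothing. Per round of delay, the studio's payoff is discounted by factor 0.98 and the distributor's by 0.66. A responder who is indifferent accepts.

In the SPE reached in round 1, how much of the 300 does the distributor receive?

3.96

Round 3 (the studio proposes): rejection yields 0 for the distributor; the studio offers 0 and keeps 300.
Round 2 (the distributor proposes): the studio can get 300 next round, worth 0.98 × 300 = 294 now. The distributor offers 294 and keeps 300 − 294 = 6.
Round 1 (the studio proposes): the distributor can get 6 next round, worth 0.66 × 6 = 3.96 now; the studio offers that and keeps 296.04.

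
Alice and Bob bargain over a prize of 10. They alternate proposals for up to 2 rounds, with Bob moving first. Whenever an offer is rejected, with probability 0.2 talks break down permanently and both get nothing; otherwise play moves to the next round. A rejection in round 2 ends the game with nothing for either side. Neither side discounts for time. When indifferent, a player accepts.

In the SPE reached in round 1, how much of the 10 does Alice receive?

8

Round 2 (Alice proposes): rejection yields 0 for Bob; Alice offers 0 and keeps 10.
Round 1 (Bob proposes): rejecting gives Alice an expected 0.8 × 10 = 8; Bob offers that and keeps 2.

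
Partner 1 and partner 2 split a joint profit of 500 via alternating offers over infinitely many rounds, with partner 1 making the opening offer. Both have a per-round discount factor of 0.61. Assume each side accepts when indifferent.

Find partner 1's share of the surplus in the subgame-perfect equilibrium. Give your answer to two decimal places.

310.56

When partner 1 proposes, partner 2 accepts any offer worth at least 0.61 times what partner 2 would get by proposing next round; and vice versa.
This gives x = 500 − 0.61y and y = 500 − 0.61x, where x and y are each side's share when it proposes.
Hence (1 − 0.61·0.61)x = 500(1 − 0.61), i.e. 0.6279·x = 195.
x ≈ 310.5590; partner 2's share is 500 − x ≈ 189.4410.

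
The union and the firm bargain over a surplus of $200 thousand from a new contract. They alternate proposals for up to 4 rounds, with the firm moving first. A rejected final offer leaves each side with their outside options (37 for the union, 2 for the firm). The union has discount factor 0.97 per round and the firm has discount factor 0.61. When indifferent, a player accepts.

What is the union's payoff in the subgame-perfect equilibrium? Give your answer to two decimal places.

Solve by backward induction from round 4.
Round 4 (the union proposes): the firm gets 2 if talks fail, so the union offers 2 and keeps 198.
Round 3 (the firm proposes): the union can get 198 next round, worth 0.97 × 198 = 192.06 now, so the firm offers 192.06, keeping 7.94.
Round 2 (the union proposes): the firm can get 7.94 next round, worth 0.61 × 7.94 = 4.8434 now, so the union offers 4.8434, keeping 195.1566.
Round 1 (the firm proposes): the union can get 195.1566 next round, worth 0.97 × 195.1566 = 189.301902 now; the firm offers that and keeps 10.698098.

189.30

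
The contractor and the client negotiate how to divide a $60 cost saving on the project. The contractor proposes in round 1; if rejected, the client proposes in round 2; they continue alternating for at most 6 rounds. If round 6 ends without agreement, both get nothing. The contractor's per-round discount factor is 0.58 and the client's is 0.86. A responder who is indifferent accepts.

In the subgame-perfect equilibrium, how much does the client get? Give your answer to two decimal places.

45.32

Round 6 (the client proposes): rejection yields 0 for the contractor; the client offers 0 and keeps 60.
Round 5 (the contractor proposes): the client can get 60 next round, worth 0.86 × 60 = 51.6 now. The contractor offers 51.6 and keeps 60 − 51.6 = 8.4.
Round 4 (the client proposes): the contractor can get 8.4 next round, worth 0.58 × 8.4 = 4.872 now. The client offers 4.872 and keeps 60 − 4.872 = 55.128.
Round 3 (the contractor proposes): the client can get 55.128 next round, worth 0.86 × 55.128 = 47.41008 now, so the contractor offers 47.41008, keeping 12.58992.
Round 2 (the client proposes): the contractor can get 12.58992 next round, worth 0.58 × 12.58992 = 7.3021536 now. The client offers 7.3021536 and keeps 60 − 7.3021536 = 52.6978464.
Round 1 (the contractor proposes): the client can get 52.6978464 next round, worth 0.86 × 52.6978464 = 45.320147904 now, so the contractor offers 45.320147904, keeping 14.679852096.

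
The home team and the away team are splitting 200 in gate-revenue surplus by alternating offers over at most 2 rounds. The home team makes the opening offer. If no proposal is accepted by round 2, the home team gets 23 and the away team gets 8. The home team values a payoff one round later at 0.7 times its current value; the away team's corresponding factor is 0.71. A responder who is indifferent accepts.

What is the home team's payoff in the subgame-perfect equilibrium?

Round 2 (the away team proposes): the home team gets 23 if talks fail, so the away team offers 23 and keeps 177.
Round 1 (the home team proposes): the away team can get 177 next round, worth 0.71 × 177 = 125.67 now, so the home team offers 125.67, keeping 74.33.

74.33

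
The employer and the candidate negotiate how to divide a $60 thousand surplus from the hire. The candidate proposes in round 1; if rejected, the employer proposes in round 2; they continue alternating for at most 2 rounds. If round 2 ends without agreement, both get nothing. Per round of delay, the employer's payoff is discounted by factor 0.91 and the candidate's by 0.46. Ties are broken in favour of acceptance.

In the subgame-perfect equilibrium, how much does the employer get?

Round 2 (the employer proposes): the candidate will accept anything ≥ 0, so the employer offers 0 and keeps 60.
Round 1 (the candidate proposes): the employer can get 60 next round, worth 0.91 × 60 = 54.6 now. The candidate offers 54.6 and keeps 60 − 54.6 = 5.4.

54.6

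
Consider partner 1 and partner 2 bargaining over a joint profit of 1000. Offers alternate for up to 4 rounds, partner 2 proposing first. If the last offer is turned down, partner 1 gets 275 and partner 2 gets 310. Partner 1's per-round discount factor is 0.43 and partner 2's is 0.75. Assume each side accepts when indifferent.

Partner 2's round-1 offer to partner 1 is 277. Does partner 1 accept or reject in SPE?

Round 4 (partner 1 proposes): partner 2 gets 310 if talks fail, so partner 1 offers 310 and keeps 690.
Round 3 (partner 2 proposes): partner 1 can get 690 next round, worth 0.43 × 690 = 296.7 now. Partner 2 offers 296.7 and keeps 1000 − 296.7 = 703.3.
Round 2 (partner 1 proposes): partner 2 can get 703.3 next round, worth 0.75 × 703.3 = 527.475 now; partner 1 offers that and keeps 472.525.
So by rejecting in round 1, partner 1 gets 472.525 next round, worth 0.43 × 472.525 = 203.18575 now.
Offer 277 ≥ 203.18575, so partner 1 accepts.

Accept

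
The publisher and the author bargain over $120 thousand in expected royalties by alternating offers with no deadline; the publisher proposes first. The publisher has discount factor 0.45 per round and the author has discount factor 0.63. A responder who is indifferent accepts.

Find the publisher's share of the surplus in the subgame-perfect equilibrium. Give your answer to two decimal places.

61.97

When the publisher proposes, the author accepts any offer worth at least 0.63 times what the author would get by proposing next round; and vice versa.
This gives x = 120 − 0.63y and y = 120 − 0.45x, where x and y are each side's share when it proposes.
Hence (1 − 0.63·0.45)x = 120(1 − 0.63), i.e. 0.7165·x = 44.4.
x ≈ 61.9679; the author's share is 120 − x ≈ 58.0321.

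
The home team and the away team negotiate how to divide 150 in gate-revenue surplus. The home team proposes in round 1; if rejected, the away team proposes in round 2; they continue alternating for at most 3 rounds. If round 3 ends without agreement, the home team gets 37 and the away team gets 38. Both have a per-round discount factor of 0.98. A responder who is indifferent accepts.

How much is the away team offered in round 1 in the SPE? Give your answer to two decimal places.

Solve by backward induction from round 3.
Round 3 (the home team proposes): the away team gets 38 if talks fail, so the home team offers 38 and keeps 112.
Round 2 (the away team proposes): the home team can get 112 next round, worth 0.98 × 112 = 109.76 now. The away team offers 109.76 and keeps 150 − 109.76 = 40.24.
Round 1 (the home team proposes): the away team can get 40.24 next round, worth 0.98 × 40.24 = 39.4352 now, so the home team offers 39.4352, keeping 110.5648.

39.44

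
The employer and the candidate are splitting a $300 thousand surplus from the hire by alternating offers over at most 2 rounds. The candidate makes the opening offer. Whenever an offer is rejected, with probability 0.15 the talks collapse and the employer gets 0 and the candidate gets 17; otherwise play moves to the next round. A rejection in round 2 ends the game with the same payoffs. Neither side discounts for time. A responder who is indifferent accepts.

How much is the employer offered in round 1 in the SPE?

Round 2 (the employer proposes): the candidate gets 17 if talks fail, so the employer offers 17 and keeps 283.
Round 1 (the candidate proposes): rejecting gives the employer an expected 0.85 × 283 = 240.55; the candidate offers that and keeps 59.45.

240.55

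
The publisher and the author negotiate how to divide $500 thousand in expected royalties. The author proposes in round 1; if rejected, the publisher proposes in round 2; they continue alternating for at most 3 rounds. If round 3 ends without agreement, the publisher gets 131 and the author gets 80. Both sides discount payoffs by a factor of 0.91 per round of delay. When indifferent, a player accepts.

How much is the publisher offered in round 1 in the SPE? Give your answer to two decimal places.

By backward induction:
Round 3 (the author proposes): the publisher gets 131 if talks fail, so the author offers 131 and keeps 369.
Round 2 (the publisher proposes): the author can get 369 next round, worth 0.91 × 369 = 335.79 now, so the publisher offers 335.79, keeping 164.21.
Round 1 (the author proposes): the publisher can get 164.21 next round, worth 0.91 × 164.21 = 149.4311 now, so the author offers 149.4311, keeping 350.5689.

149.43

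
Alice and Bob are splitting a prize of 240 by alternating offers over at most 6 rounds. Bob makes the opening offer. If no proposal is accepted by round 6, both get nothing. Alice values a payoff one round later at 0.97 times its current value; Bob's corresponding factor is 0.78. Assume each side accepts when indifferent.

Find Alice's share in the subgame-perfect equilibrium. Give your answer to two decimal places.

223.23

By backward induction:
Round 6 (Alice proposes): Bob will accept anything ≥ 0, so Alice offers 0 and keeps 240.
Round 5 (Bob proposes): Alice can get 240 next round, worth 0.97 × 240 = 232.8 now, so Bob offers 232.8, keeping 7.2.
Round 4 (Alice proposes): Bob can get 7.2 next round, worth 0.78 × 7.2 = 5.616 now, so Alice offers 5.616, keeping 234.384.
Round 3 (Bob proposes): Alice can get 234.384 next round, worth 0.97 × 234.384 = 227.35248 now, so Bob offers 227.35248, keeping 12.64752.
Round 2 (Alice proposes): Bob can get 12.64752 next round, worth 0.78 × 12.64752 = 9.8650656 now. Alice offers 9.8650656 and keeps 240 − 9.8650656 = 230.1349344.
Round 1 (Bob proposes): Alice can get 230.1349344 next round, worth 0.97 × 230.1349344 = 223.230886368 now, so Bob offers 223.230886368, keeping 16.769113632.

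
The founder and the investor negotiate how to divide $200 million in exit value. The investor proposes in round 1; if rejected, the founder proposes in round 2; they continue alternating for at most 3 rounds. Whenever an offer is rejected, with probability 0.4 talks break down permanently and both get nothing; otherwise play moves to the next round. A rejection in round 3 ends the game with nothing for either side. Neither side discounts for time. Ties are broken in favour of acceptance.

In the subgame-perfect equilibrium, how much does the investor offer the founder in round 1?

Round 3 (the investor proposes): the founder will accept anything ≥ 0, so the investor offers 0 and keeps 200.
Round 2 (the founder proposes): rejecting gives the investor an expected 0.6 × 200 = 120, so the founder offers 120, keeping 80.
Round 1 (the investor proposes): rejecting gives the founder an expected 0.6 × 80 = 48. The investor offers 48 and keeps 200 − 48 = 152.

48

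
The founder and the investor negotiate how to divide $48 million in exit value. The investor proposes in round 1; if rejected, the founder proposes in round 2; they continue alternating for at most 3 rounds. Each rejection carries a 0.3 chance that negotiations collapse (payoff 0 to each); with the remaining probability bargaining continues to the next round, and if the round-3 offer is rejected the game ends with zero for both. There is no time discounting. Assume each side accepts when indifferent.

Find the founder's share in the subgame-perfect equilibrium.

10.08

Round 3 (the investor proposes): the founder will accept anything ≥ 0, so the investor offers 0 and keeps 48.
Round 2 (the founder proposes): rejecting gives the investor an expected 0.7 × 48 = 33.6; the founder offers that and keeps 14.4.
Round 1 (the investor proposes): rejecting gives the founder an expected 0.7 × 14.4 = 10.08; the investor offers that and keeps 37.92.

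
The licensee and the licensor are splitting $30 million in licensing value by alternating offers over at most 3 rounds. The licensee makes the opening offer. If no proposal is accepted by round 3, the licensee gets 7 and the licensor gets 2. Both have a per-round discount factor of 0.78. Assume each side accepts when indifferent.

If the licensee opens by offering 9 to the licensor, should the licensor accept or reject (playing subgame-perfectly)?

Accept

Work out the licensor's continuation value if the offer is rejected.
Round 3 (the licensee proposes): the licensor gets 2 if talks fail, so the licensee offers 2 and keeps 28.
Round 2 (the licensor proposes): the licensee can get 28 next round, worth 0.78 × 28 = 21.84 now, so the licensor offers 21.84, keeping 8.16.
So by rejecting in round 1, the licensor gets 8.16 next round, worth 0.78 × 8.16 = 6.3648 now.
Offer 9 ≥ 6.3648, so the licensor accepts.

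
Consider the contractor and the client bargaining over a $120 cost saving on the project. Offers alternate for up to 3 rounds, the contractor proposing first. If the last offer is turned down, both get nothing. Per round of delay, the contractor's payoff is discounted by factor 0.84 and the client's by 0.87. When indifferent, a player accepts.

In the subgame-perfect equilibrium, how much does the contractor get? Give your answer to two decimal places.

103.30

Solve by backward induction from round 3.
Round 3 (the contractor proposes): rejection yields 0 for the client; the contractor offers 0 and keeps 120.
Round 2 (the client proposes): the contractor can get 120 next round, worth 0.84 × 120 = 100.8 now; the client offers that and keeps 19.2.
Round 1 (the contractor proposes): the client can get 19.2 next round, worth 0.87 × 19.2 = 16.704 now; the contractor offers that and keeps 103.296.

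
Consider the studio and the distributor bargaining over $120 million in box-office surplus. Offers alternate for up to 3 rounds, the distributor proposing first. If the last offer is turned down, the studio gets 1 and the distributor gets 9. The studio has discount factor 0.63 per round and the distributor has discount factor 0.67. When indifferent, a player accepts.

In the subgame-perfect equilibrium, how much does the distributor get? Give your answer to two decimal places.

Work backward from the last round.
Round 3 (the distributor proposes): the studio gets 1 if talks fail, so the distributor offers 1 and keeps 119.
Round 2 (the studio proposes): the distributor can get 119 next round, worth 0.67 × 119 = 79.73 now. The studio offers 79.73 and keeps 120 − 79.73 = 40.27.
Round 1 (the distributor proposes): the studio can get 40.27 next round, worth 0.63 × 40.27 = 25.3701 now. The distributor offers 25.3701 and keeps 120 − 25.3701 = 94.6299.

94.63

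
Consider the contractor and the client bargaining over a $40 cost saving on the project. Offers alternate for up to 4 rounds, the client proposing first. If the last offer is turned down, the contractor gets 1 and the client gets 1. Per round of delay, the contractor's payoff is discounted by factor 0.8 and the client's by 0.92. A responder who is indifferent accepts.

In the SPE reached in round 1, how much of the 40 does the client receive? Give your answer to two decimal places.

14.48

Round 4 (the contractor proposes): the client gets 1 if talks fail, so the contractor offers 1 and keeps 39.
Round 3 (the client proposes): the contractor can get 39 next round, worth 0.8 × 39 = 31.2 now, so the client offers 31.2, keeping 8.8.
Round 2 (the contractor proposes): the client can get 8.8 next round, worth 0.92 × 8.8 = 8.096 now; the contractor offers that and keeps 31.904.
Round 1 (the client proposes): the contractor can get 31.904 next round, worth 0.8 × 31.904 = 25.5232 now, so the client offers 25.5232, keeping 14.4768.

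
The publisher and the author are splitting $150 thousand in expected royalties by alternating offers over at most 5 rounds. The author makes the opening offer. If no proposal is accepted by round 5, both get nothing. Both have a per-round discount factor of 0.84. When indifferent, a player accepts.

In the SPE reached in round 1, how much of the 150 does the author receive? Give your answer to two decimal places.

By backward induction:
Round 5 (the author proposes): rejection yields 0 for the publisher; the author offers 0 and keeps 150.
Round 4 (the publisher proposes): the author can get 150 next round, worth 0.84 × 150 = 126 now. The publisher offers 126 and keeps 150 − 126 = 24.
Round 3 (the author proposes): the publisher can get 24 next round, worth 0.84 × 24 = 20.16 now, so the author offers 20.16, keeping 129.84.
Round 2 (the publisher proposes): the author can get 129.84 next round, worth 0.84 × 129.84 = 109.0656 now. The publisher offers 109.0656 and keeps 150 − 109.0656 = 40.9344.
Round 1 (the author proposes): the publisher can get 40.9344 next round, worth 0.84 × 40.9344 = 34.384896 now, so the author offers 34.384896, keeping 115.615104.

115.62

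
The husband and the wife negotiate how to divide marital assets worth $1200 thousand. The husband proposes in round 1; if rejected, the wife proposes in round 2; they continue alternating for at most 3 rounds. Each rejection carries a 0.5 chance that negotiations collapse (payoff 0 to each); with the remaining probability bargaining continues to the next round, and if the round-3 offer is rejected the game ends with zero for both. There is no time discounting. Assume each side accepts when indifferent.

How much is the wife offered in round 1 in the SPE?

300

By backward induction:
Round 3 (the husband proposes): rejection yields 0 for the wife; the husband offers 0 and keeps 1200.
Round 2 (the wife proposes): rejecting gives the husband an expected 0.5 × 1200 = 600. The wife offers 600 and keeps 1200 − 600 = 600.
Round 1 (the husband proposes): rejecting gives the wife an expected 0.5 × 600 = 300. The husband offers 300 and keeps 1200 − 300 = 900.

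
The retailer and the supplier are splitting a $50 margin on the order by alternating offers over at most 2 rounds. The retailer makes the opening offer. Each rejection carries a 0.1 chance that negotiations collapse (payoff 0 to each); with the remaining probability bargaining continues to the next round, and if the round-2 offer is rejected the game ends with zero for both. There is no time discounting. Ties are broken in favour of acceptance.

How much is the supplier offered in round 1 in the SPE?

By backward induction:
Round 2 (the supplier proposes): the retailer will accept anything ≥ 0, so the supplier offers 0 and keeps 50.
Round 1 (the retailer proposes): rejecting gives the supplier an expected 0.9 × 50 = 45; the retailer offers that and keeps 5.

45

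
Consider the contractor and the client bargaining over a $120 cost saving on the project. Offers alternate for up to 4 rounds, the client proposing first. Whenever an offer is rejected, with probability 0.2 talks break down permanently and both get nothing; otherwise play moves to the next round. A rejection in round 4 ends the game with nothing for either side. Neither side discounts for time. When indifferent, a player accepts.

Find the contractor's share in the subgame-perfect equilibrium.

Round 4 (the contractor proposes): rejection yields 0 for the client; the contractor offers 0 and keeps 120.
Round 3 (the client proposes): rejecting gives the contractor an expected 0.8 × 120 = 96. The client offers 96 and keeps 120 − 96 = 24.
Round 2 (the contractor proposes): rejecting gives the client an expected 0.8 × 24 = 19.2; the contractor offers that and keeps 100.8.
Round 1 (the client proposes): rejecting gives the contractor an expected 0.8 × 100.8 = 80.64, so the client offers 80.64, keeping 39.36.

80.64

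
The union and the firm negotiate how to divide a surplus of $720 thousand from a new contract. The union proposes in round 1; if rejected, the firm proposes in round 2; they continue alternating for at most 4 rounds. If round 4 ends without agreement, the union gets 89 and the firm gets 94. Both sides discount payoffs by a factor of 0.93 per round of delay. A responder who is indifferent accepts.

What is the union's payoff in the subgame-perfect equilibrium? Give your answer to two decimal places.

Round 4 (the firm proposes): the union gets 89 if talks fail, so the firm offers 89 and keeps 631.
Round 3 (the union proposes): the firm can get 631 next round, worth 0.93 × 631 = 586.83 now. The union offers 586.83 and keeps 720 − 586.83 = 133.17.
Round 2 (the firm proposes): the union can get 133.17 next round, worth 0.93 × 133.17 = 123.8481 now; the firm offers that and keeps 596.1519.
Round 1 (the union proposes): the firm can get 596.1519 next round, worth 0.93 × 596.1519 = 554.421267 now, so the union offers 554.421267, keeping 165.578733.

165.58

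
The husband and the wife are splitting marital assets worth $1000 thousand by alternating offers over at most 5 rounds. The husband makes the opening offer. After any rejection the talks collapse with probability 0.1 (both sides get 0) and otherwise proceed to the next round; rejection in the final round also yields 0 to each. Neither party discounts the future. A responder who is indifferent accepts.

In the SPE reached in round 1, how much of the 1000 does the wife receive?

162.9

Round 5 (the husband proposes): rejection yields 0 for the wife; the husband offers 0 and keeps 1000.
Round 4 (the wife proposes): rejecting gives the husband an expected 0.9 × 1000 = 900, so the wife offers 900, keeping 100.
Round 3 (the husband proposes): rejecting gives the wife an expected 0.9 × 100 = 90. The husband offers 90 and keeps 1000 − 90 = 910.
Round 2 (the wife proposes): rejecting gives the husband an expected 0.9 × 910 = 819, so the wife offers 819, keeping 181.
Round 1 (the husband proposes): rejecting gives the wife an expected 0.9 × 181 = 162.9. The husband offers 162.9 and keeps 1000 − 162.9 = 837.1.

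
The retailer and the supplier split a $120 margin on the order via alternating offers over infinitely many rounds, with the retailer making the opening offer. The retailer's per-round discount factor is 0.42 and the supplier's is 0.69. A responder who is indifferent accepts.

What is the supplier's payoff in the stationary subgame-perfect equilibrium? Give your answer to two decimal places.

67.62

Let x be the retailer's share when the retailer proposes and y be the supplier's share when the supplier proposes.
The supplier accepts iff offered ≥ 0.69·y, so x = 120 − 0.69y. Symmetrically y = 120 − 0.42x.
Substituting: x = 120 − 0.69(120 − 0.42x), giving x(1 − 0.42·0.69) = 120(1 − 0.69).
So x = 120 × 0.31 / 0.7102 ≈ 52.3796, and the supplier receives 120 − x ≈ 67.6204.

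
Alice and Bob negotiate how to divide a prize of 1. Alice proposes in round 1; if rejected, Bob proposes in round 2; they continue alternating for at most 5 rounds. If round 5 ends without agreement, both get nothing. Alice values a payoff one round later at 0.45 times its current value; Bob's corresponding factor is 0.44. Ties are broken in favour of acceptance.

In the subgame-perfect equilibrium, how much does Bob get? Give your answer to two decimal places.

Round 5 (Alice proposes): Bob will accept anything ≥ 0, so Alice offers 0 and keeps 1.
Round 4 (Bob proposes): Alice can get 1 next round, worth 0.45 × 1 = 0.45 now. Bob offers 0.45 and keeps 1 − 0.45 = 0.55.
Round 3 (Alice proposes): Bob can get 0.55 next round, worth 0.44 × 0.55 = 0.242 now, so Alice offers 0.242, keeping 0.758.
Round 2 (Bob proposes): Alice can get 0.758 next round, worth 0.45 × 0.758 = 0.3411 now; Bob offers that and keeps 0.6589.
Round 1 (Alice proposes): Bob can get 0.6589 next round, worth 0.44 × 0.6589 = 0.289916 now; Alice offers that and keeps 0.710084.

0.29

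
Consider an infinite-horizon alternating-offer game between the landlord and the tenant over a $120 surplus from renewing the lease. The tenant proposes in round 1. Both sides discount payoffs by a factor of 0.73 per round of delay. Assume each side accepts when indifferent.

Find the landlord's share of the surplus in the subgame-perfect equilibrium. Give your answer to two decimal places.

When the tenant proposes, the landlord accepts any offer worth at least 0.73 times what the landlord would get by proposing next round; and vice versa.
This gives x = 120 − 0.73y and y = 120 − 0.73x, where x and y are each side's share when it proposes.
Hence (1 − 0.73·0.73)x = 120(1 − 0.73), i.e. 0.4671·x = 32.4.
x ≈ 69.3642; the landlord's share is 120 − x ≈ 50.6358.

50.64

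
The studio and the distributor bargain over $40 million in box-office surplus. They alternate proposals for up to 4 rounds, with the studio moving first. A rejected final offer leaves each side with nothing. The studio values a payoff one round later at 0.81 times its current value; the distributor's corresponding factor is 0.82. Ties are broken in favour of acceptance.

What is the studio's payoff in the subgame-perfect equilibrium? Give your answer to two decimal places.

11.98

Round 4 (the distributor proposes): rejection yields 0 for the studio; the distributor offers 0 and keeps 40.
Round 3 (the studio proposes): the distributor can get 40 next round, worth 0.82 × 40 = 32.8 now; the studio offers that and keeps 7.2.
Round 2 (the distributor proposes): the studio can get 7.2 next round, worth 0.81 × 7.2 = 5.832 now, so the distributor offers 5.832, keeping 34.168.
Round 1 (the studio proposes): the distributor can get 34.168 next round, worth 0.82 × 34.168 = 28.01776 now, so the studio offers 28.01776, keeping 11.98224.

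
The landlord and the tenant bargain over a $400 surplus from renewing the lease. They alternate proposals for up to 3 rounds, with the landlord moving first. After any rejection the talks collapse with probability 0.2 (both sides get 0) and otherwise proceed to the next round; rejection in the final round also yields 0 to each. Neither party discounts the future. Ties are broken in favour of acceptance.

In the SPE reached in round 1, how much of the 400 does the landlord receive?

Round 3 (the landlord proposes): the tenant will accept anything ≥ 0, so the landlord offers 0 and keeps 400.
Round 2 (the tenant proposes): rejecting gives the landlord an expected 0.8 × 400 = 320; the tenant offers that and keeps 80.
Round 1 (the landlord proposes): rejecting gives the tenant an expected 0.8 × 80 = 64. The landlord offers 64 and keeps 400 − 64 = 336.

336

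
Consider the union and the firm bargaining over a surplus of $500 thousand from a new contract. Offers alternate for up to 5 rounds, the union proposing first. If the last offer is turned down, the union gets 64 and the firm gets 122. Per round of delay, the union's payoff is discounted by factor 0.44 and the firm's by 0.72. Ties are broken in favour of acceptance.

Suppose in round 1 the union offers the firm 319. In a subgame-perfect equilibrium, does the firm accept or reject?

Round 5 (the union proposes): the firm gets 122 if talks fail, so the union offers 122 and keeps 378.
Round 4 (the firm proposes): the union can get 378 next round, worth 0.44 × 378 = 166.32 now, so the firm offers 166.32, keeping 333.68.
Round 3 (the union proposes): the firm can get 333.68 next round, worth 0.72 × 333.68 = 240.2496 now, so the union offers 240.2496, keeping 259.7504.
Round 2 (the firm proposes): the union can get 259.7504 next round, worth 0.44 × 259.7504 = 114.290176 now, so the firm offers 114.290176, keeping 385.709824.
So by rejecting in round 1, the firm gets 385.709824 next round, worth 0.72 × 385.709824 = 277.71107328 now.
Offer 319 ≥ 277.71107328, so the firm accepts.

Accept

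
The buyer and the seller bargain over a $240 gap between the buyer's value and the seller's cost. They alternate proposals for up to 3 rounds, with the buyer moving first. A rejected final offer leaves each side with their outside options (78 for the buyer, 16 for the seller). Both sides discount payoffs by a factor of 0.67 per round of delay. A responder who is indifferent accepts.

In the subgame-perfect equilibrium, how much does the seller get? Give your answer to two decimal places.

By backward induction:
Round 3 (the buyer proposes): the seller gets 16 if talks fail, so the buyer offers 16 and keeps 224.
Round 2 (the seller proposes): the buyer can get 224 next round, worth 0.67 × 224 = 150.08 now; the seller offers that and keeps 89.92.
Round 1 (the buyer proposes): the seller can get 89.92 next round, worth 0.67 × 89.92 = 60.2464 now. The buyer offers 60.2464 and keeps 240 − 60.2464 = 179.7536.

60.25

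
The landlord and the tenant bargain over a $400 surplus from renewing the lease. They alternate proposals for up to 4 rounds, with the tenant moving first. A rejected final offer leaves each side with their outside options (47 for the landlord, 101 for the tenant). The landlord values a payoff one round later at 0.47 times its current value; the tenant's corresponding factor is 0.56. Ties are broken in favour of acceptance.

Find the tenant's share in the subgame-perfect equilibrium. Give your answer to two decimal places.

Round 4 (the landlord proposes): the tenant gets 101 if talks fail, so the landlord offers 101 and keeps 299.
Round 3 (the tenant proposes): the landlord can get 299 next round, worth 0.47 × 299 = 140.53 now. The tenant offers 140.53 and keeps 400 − 140.53 = 259.47.
Round 2 (the landlord proposes): the tenant can get 259.47 next round, worth 0.56 × 259.47 = 145.3032 now. The landlord offers 145.3032 and keeps 400 − 145.3032 = 254.6968.
Round 1 (the tenant proposes): the landlord can get 254.6968 next round, worth 0.47 × 254.6968 = 119.707496 now. The tenant offers 119.707496 and keeps 400 − 119.707496 = 280.292504.

280.29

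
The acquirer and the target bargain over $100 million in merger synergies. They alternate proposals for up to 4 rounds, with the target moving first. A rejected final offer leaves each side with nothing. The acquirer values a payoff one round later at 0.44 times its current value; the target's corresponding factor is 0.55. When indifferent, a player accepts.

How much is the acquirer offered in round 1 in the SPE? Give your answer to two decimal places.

30.45

Round 4 (the acquirer proposes): the target will accept anything ≥ 0, so the acquirer offers 0 and keeps 100.
Round 3 (the target proposes): the acquirer can get 100 next round, worth 0.44 × 100 = 44 now; the target offers that and keeps 56.
Round 2 (the acquirer proposes): the target can get 56 next round, worth 0.55 × 56 = 30.8 now; the acquirer offers that and keeps 69.2.
Round 1 (the target proposes): the acquirer can get 69.2 next round, worth 0.44 × 69.2 = 30.448 now, so the target offers 30.448, keeping 69.552.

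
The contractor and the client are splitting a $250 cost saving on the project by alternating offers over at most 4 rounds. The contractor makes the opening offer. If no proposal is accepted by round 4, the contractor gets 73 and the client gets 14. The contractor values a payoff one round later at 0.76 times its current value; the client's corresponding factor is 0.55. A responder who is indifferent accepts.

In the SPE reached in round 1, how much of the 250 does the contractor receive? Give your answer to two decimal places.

Round 4 (the client proposes): the contractor gets 73 if talks fail, so the client offers 73 and keeps 177.
Round 3 (the contractor proposes): the client can get 177 next round, worth 0.55 × 177 = 97.35 now; the contractor offers that and keeps 152.65.
Round 2 (the client proposes): the contractor can get 152.65 next round, worth 0.76 × 152.65 = 116.014 now; the client offers that and keeps 133.986.
Round 1 (the contractor proposes): the client can get 133.986 next round, worth 0.55 × 133.986 = 73.6923 now. The contractor offers 73.6923 and keeps 250 − 73.6923 = 176.3077.

176.31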